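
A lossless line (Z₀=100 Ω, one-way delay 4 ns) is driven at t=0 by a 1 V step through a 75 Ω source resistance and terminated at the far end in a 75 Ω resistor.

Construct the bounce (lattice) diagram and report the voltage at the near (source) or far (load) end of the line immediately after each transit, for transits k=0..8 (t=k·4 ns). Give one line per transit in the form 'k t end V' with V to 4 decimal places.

Γ_L=-0.142857, Γ_S=-0.142857; launch V₁=1·100/175=0.571429
k=0 src: V=0.5714
k=1 load: inc=0.571429, refl=0.571429·-0.142857=-0.0816; V=0.000000+0.571429+-0.081633=0.4898
k=2 src: inc=-0.081633, refl=-0.081633·-0.142857=0.0117; V=0.571429+-0.081633+0.011662=0.5015
k=3 load: inc=0.011662, refl=0.011662·-0.142857=-0.0017; V=0.489796+0.011662+-0.001666=0.4998
k=4 src: inc=-0.001666, refl=-0.001666·-0.142857=0.0002; V=0.501458+-0.001666+0.000238=0.5000
k=5 load: inc=0.000238, refl=0.000238·-0.142857=-0.0000; V=0.499792+0.000238+-0.000034=0.5000
k=6 src: inc=-0.000034, refl=-0.000034·-0.142857=0.0000; V=0.500030+-0.000034+0.000005=0.5000
k=7 load: inc=0.000005, refl=0.000005·-0.142857=-0.0000; V=0.499996+0.000005+-0.000001=0.5000
k=8 src: inc=-0.000001, refl=-0.000001·-0.142857=0.0000; V=0.500001+-0.000001+0.000000=0.5000

0 0 source 0.5714
1 4 load 0.4898
2 8 source 0.5015
3 12 load 0.4998
4 16 source 0.5000
5 20 load 0.5000
6 24 source 0.5000
7 28 load 0.5000
8 32 source 0.5000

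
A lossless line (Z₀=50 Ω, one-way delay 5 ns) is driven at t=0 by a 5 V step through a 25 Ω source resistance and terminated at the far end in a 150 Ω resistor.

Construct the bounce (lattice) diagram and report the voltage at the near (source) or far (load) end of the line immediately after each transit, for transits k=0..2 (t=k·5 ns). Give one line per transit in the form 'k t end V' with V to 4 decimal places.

Γ_L=0.500000, Γ_S=-0.333333; launch V₁=5·50/75=3.333333
k=0 src: V=3.3333
k=1 load: inc=3.333333, refl=3.333333·0.500000=1.6667; V=0.000000+3.333333+1.666667=5.0000
k=2 src: inc=1.666667, refl=1.666667·-0.333333=-0.5556; V=3.333333+1.666667+-0.555556=4.4444

0 0 source 3.3333
1 5 load 5.0000
2 10 source 4.4444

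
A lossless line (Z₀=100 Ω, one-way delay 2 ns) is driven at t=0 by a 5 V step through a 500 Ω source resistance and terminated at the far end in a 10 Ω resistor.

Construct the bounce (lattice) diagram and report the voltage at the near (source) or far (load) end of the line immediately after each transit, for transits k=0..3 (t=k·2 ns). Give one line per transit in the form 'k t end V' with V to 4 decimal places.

Γ_L=-0.818182, Γ_S=0.666667; launch V₁=5·100/600=0.833333
k=0 src: V=0.8333
k=1 load: inc=0.833333, refl=0.833333·-0.818182=-0.6818; V=0.000000+0.833333+-0.681818=0.1515
k=2 src: inc=-0.681818, refl=-0.681818·0.666667=-0.4545; V=0.833333+-0.681818+-0.454545=-0.3030
k=3 load: inc=-0.454545, refl=-0.454545·-0.818182=0.3719; V=0.151515+-0.454545+0.371901=0.0689

0 0 source 0.8333
1 2 load 0.1515
2 4 source -0.3030
3 6 load 0.0689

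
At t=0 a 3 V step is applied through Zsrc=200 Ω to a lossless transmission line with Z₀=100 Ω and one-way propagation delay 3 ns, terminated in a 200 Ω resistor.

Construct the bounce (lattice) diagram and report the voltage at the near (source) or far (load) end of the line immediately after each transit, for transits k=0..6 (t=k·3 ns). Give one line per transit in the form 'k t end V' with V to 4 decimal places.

0 0 source 1.0000
1 3 load 1.3333
2 6 source 1.4444
3 9 load 1.4815
4 12 source 1.4938
5 15 load 1.4979
6 18 source 1.4993

Γ_L=0.333333, Γ_S=0.333333; launch V₁=3·100/300=1.000000
k=0 src: V=1.0000
k=1 load: inc=1.000000, refl=1.000000·0.333333=0.3333; V=0.000000+1.000000+0.333333=1.3333
k=2 src: inc=0.333333, refl=0.333333·0.333333=0.1111; V=1.000000+0.333333+0.111111=1.4444
k=3 load: inc=0.111111, refl=0.111111·0.333333=0.0370; V=1.333333+0.111111+0.037037=1.4815
k=4 src: inc=0.037037, refl=0.037037·0.333333=0.0123; V=1.444444+0.037037+0.012346=1.4938
k=5 load: inc=0.012346, refl=0.012346·0.333333=0.0041; V=1.481481+0.012346+0.004115=1.4979
k=6 src: inc=0.004115, refl=0.004115·0.333333=0.0014; V=1.493827+0.004115+0.001372=1.4993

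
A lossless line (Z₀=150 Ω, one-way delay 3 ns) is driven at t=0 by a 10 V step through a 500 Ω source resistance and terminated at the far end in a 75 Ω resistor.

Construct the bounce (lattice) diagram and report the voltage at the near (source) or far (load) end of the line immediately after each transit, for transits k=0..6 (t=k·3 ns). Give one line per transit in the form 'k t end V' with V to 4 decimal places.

Γ_L=-0.333333, Γ_S=0.538462; launch V₁=10·150/650=2.307692
k=0 src: V=2.3077
k=1 load: inc=2.307692, refl=2.307692·-0.333333=-0.7692; V=0.000000+2.307692+-0.769231=1.5385
k=2 src: inc=-0.769231, refl=-0.769231·0.538462=-0.4142; V=2.307692+-0.769231+-0.414201=1.1243
k=3 load: inc=-0.414201, refl=-0.414201·-0.333333=0.1381; V=1.538462+-0.414201+0.138067=1.2623
k=4 src: inc=0.138067, refl=0.138067·0.538462=0.0743; V=1.124260+0.138067+0.074344=1.3367
k=5 load: inc=0.074344, refl=0.074344·-0.333333=-0.0248; V=1.262327+0.074344+-0.024781=1.3119
k=6 src: inc=-0.024781, refl=-0.024781·0.538462=-0.0133; V=1.336671+-0.024781+-0.013344=1.2985

0 0 source 2.3077
1 3 load 1.5385
2 6 source 1.1243
3 9 load 1.2623
4 12 source 1.3367
5 15 load 1.3119
6 18 source 1.2985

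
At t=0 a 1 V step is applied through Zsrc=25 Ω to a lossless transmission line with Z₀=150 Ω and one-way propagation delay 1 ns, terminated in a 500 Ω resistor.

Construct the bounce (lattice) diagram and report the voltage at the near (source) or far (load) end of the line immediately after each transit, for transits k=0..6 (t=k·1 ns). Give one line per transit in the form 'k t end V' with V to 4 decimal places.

Γ_L=0.538462, Γ_S=-0.714286; launch V₁=1·150/175=0.857143
k=0 src: V=0.8571
k=1 load: inc=0.857143, refl=0.857143·0.538462=0.4615; V=0.000000+0.857143+0.461538=1.3187
k=2 src: inc=0.461538, refl=0.461538·-0.714286=-0.3297; V=0.857143+0.461538+-0.329670=0.9890
k=3 load: inc=-0.329670, refl=-0.329670·0.538462=-0.1775; V=1.318681+-0.329670+-0.177515=0.8115
k=4 src: inc=-0.177515, refl=-0.177515·-0.714286=0.1268; V=0.989011+-0.177515+0.126796=0.9383
k=5 load: inc=0.126796, refl=0.126796·0.538462=0.0683; V=0.811496+0.126796+0.068275=1.0066
k=6 src: inc=0.068275, refl=0.068275·-0.714286=-0.0488; V=0.938292+0.068275+-0.048768=0.9578

0 0 source 0.8571
1 1 load 1.3187
2 2 source 0.9890
3 3 load 0.8115
4 4 source 0.9383
5 5 load 1.0066
6 6 source 0.9578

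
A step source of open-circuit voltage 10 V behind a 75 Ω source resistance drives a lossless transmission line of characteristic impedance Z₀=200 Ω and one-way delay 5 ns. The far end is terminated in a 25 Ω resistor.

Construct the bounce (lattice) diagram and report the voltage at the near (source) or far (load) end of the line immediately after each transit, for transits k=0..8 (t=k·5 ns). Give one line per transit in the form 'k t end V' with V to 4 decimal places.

0 0 source 7.2727
1 5 load 1.6162
2 10 source 4.1873
3 15 load 2.1875
4 20 source 3.0965
5 25 load 2.3895
6 30 source 2.7109
7 35 load 2.4609
8 40 source 2.5746

Γ_L=-0.777778, Γ_S=-0.454545; launch V₁=10·200/275=7.272727
k=0 src: V=7.2727
k=1 load: inc=7.272727, refl=7.272727·-0.777778=-5.6566; V=0.000000+7.272727+-5.656566=1.6162
k=2 src: inc=-5.656566, refl=-5.656566·-0.454545=2.5712; V=7.272727+-5.656566+2.571166=4.1873
k=3 load: inc=2.571166, refl=2.571166·-0.777778=-1.9998; V=1.616162+2.571166+-1.999796=2.1875
k=4 src: inc=-1.999796, refl=-1.999796·-0.454545=0.9090; V=4.187328+-1.999796+0.908998=3.0965
k=5 load: inc=0.908998, refl=0.908998·-0.777778=-0.7070; V=2.187532+0.908998+-0.706999=2.3895
k=6 src: inc=-0.706999, refl=-0.706999·-0.454545=0.3214; V=3.096530+-0.706999+0.321363=2.7109
k=7 load: inc=0.321363, refl=0.321363·-0.777778=-0.2499; V=2.389531+0.321363+-0.249949=2.4609
k=8 src: inc=-0.249949, refl=-0.249949·-0.454545=0.1136; V=2.710894+-0.249949+0.113613=2.5746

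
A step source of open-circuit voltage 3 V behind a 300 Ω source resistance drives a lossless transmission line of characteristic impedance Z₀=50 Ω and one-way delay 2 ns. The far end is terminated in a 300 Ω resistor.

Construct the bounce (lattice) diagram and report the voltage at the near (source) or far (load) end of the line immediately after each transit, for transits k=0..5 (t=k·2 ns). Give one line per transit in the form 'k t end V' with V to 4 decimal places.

0 0 source 0.4286
1 2 load 0.7347
2 4 source 0.9534
3 6 load 1.1095
4 8 source 1.2211
5 10 load 1.3008

Γ_L=0.714286, Γ_S=0.714286; launch V₁=3·50/350=0.428571
k=0 src: V=0.4286
k=1 load: inc=0.428571, refl=0.428571·0.714286=0.3061; V=0.000000+0.428571+0.306122=0.7347
k=2 src: inc=0.306122, refl=0.306122·0.714286=0.2187; V=0.428571+0.306122+0.218659=0.9534
k=3 load: inc=0.218659, refl=0.218659·0.714286=0.1562; V=0.734694+0.218659+0.156185=1.1095
k=4 src: inc=0.156185, refl=0.156185·0.714286=0.1116; V=0.953353+0.156185+0.111561=1.2211
k=5 load: inc=0.111561, refl=0.111561·0.714286=0.0797; V=1.109538+0.111561+0.079686=1.3008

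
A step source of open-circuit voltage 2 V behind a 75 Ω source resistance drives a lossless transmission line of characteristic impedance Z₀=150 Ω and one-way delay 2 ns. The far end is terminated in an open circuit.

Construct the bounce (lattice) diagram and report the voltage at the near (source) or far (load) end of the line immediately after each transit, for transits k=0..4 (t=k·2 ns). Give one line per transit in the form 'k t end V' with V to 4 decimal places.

Γ_L=1.000000, Γ_S=-0.333333; launch V₁=2·150/225=1.333333
k=0 src: V=1.3333
k=1 load: inc=1.333333, refl=1.333333·1.000000=1.3333; V=0.000000+1.333333+1.333333=2.6667
k=2 src: inc=1.333333, refl=1.333333·-0.333333=-0.4444; V=1.333333+1.333333+-0.444444=2.2222
k=3 load: inc=-0.444444, refl=-0.444444·1.000000=-0.4444; V=2.666667+-0.444444+-0.444444=1.7778
k=4 src: inc=-0.444444, refl=-0.444444·-0.333333=0.1481; V=2.222222+-0.444444+0.148148=1.9259

0 0 source 1.3333
1 2 load 2.6667
2 4 source 2.2222
3 6 load 1.7778
4 8 source 1.9259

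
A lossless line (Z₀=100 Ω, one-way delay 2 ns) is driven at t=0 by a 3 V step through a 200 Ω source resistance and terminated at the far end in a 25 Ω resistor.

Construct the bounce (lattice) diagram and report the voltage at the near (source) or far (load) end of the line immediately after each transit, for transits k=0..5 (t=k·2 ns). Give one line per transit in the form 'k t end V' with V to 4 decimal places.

Γ_L=-0.600000, Γ_S=0.333333; launch V₁=3·100/300=1.000000
k=0 src: V=1.0000
k=1 load: inc=1.000000, refl=1.000000·-0.600000=-0.6000; V=0.000000+1.000000+-0.600000=0.4000
k=2 src: inc=-0.600000, refl=-0.600000·0.333333=-0.2000; V=1.000000+-0.600000+-0.200000=0.2000
k=3 load: inc=-0.200000, refl=-0.200000·-0.600000=0.1200; V=0.400000+-0.200000+0.120000=0.3200
k=4 src: inc=0.120000, refl=0.120000·0.333333=0.0400; V=0.200000+0.120000+0.040000=0.3600
k=5 load: inc=0.040000, refl=0.040000·-0.600000=-0.0240; V=0.320000+0.040000+-0.024000=0.3360

0 0 source 1.0000
1 2 load 0.4000
2 4 source 0.2000
3 6 load 0.3200
4 8 source 0.3600
5 10 load 0.3360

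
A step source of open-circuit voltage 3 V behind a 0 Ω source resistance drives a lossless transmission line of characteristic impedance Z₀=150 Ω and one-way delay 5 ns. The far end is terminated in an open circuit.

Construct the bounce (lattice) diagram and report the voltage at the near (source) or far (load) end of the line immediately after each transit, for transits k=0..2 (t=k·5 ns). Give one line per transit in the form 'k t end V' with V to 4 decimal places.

Γ_L=1.000000, Γ_S=-1.000000; launch V₁=3·150/150=3.000000
k=0 src: V=3.0000
k=1 load: inc=3.000000, refl=3.000000·1.000000=3.0000; V=0.000000+3.000000+3.000000=6.0000
k=2 src: inc=3.000000, refl=3.000000·-1.000000=-3.0000; V=3.000000+3.000000+-3.000000=3.0000

0 0 source 3.0000
1 5 load 6.0000
2 10 source 3.0000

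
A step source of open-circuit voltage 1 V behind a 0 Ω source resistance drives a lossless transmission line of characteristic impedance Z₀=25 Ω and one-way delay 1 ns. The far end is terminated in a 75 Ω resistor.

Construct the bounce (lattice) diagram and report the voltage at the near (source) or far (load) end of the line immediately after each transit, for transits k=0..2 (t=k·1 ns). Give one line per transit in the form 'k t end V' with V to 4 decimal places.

0 0 source 1.0000
1 1 load 1.5000
2 2 source 1.0000

Γ_L=0.500000, Γ_S=-1.000000; launch V₁=1·25/25=1.000000
k=0 src: V=1.0000
k=1 load: inc=1.000000, refl=1.000000·0.500000=0.5000; V=0.000000+1.000000+0.500000=1.5000
k=2 src: inc=0.500000, refl=0.500000·-1.000000=-0.5000; V=1.000000+0.500000+-0.500000=1.0000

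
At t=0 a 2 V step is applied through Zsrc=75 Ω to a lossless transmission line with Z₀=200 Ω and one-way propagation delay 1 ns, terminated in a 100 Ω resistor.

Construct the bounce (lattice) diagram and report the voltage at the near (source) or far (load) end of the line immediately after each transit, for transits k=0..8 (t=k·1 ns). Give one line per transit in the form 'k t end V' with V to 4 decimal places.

0 0 source 1.4545
1 1 load 0.9697
2 2 source 1.1901
3 3 load 1.1166
4 4 source 1.1500
5 5 load 1.1389
6 6 source 1.1439
7 7 load 1.1423
8 8 source 1.1430

Γ_L=-0.333333, Γ_S=-0.454545; launch V₁=2·200/275=1.454545
k=0 src: V=1.4545
k=1 load: inc=1.454545, refl=1.454545·-0.333333=-0.4848; V=0.000000+1.454545+-0.484848=0.9697
k=2 src: inc=-0.484848, refl=-0.484848·-0.454545=0.2204; V=1.454545+-0.484848+0.220386=1.1901
k=3 load: inc=0.220386, refl=0.220386·-0.333333=-0.0735; V=0.969697+0.220386+-0.073462=1.1166
k=4 src: inc=-0.073462, refl=-0.073462·-0.454545=0.0334; V=1.190083+-0.073462+0.033392=1.1500
k=5 load: inc=0.033392, refl=0.033392·-0.333333=-0.0111; V=1.116621+0.033392+-0.011131=1.1389
k=6 src: inc=-0.011131, refl=-0.011131·-0.454545=0.0051; V=1.150013+-0.011131+0.005059=1.1439
k=7 load: inc=0.005059, refl=0.005059·-0.333333=-0.0017; V=1.138882+0.005059+-0.001686=1.1423
k=8 src: inc=-0.001686, refl=-0.001686·-0.454545=0.0008; V=1.143941+-0.001686+0.000767=1.1430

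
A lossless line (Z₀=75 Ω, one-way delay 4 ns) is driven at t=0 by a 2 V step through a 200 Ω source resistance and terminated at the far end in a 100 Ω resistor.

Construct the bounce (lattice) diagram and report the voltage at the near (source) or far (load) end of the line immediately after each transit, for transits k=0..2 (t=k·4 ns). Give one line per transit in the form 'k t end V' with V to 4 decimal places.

0 0 source 0.5455
1 4 load 0.6234
2 8 source 0.6588

Γ_L=0.142857, Γ_S=0.454545; launch V₁=2·75/275=0.545455
k=0 src: V=0.5455
k=1 load: inc=0.545455, refl=0.545455·0.142857=0.0779; V=0.000000+0.545455+0.077922=0.6234
k=2 src: inc=0.077922, refl=0.077922·0.454545=0.0354; V=0.545455+0.077922+0.035419=0.6588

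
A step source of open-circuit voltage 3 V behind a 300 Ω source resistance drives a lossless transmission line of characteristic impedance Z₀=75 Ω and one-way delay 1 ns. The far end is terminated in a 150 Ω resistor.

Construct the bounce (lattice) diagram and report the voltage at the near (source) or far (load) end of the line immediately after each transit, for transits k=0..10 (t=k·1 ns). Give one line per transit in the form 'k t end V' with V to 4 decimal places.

Γ_L=0.333333, Γ_S=0.600000; launch V₁=3·75/375=0.600000
k=0 src: V=0.6000
k=1 load: inc=0.600000, refl=0.600000·0.333333=0.2000; V=0.000000+0.600000+0.200000=0.8000
k=2 src: inc=0.200000, refl=0.200000·0.600000=0.1200; V=0.600000+0.200000+0.120000=0.9200
k=3 load: inc=0.120000, refl=0.120000·0.333333=0.0400; V=0.800000+0.120000+0.040000=0.9600
k=4 src: inc=0.040000, refl=0.040000·0.600000=0.0240; V=0.920000+0.040000+0.024000=0.9840
k=5 load: inc=0.024000, refl=0.024000·0.333333=0.0080; V=0.960000+0.024000+0.008000=0.9920
k=6 src: inc=0.008000, refl=0.008000·0.600000=0.0048; V=0.984000+0.008000+0.004800=0.9968
k=7 load: inc=0.004800, refl=0.004800·0.333333=0.0016; V=0.992000+0.004800+0.001600=0.9984
k=8 src: inc=0.001600, refl=0.001600·0.600000=0.0010; V=0.996800+0.001600+0.000960=0.9994
k=9 load: inc=0.000960, refl=0.000960·0.333333=0.0003; V=0.998400+0.000960+0.000320=0.9997
k=10 src: inc=0.000320, refl=0.000320·0.600000=0.0002; V=0.999360+0.000320+0.000192=0.9999

0 0 source 0.6000
1 1 load 0.8000
2 2 source 0.9200
3 3 load 0.9600
4 4 source 0.9840
5 5 load 0.9920
6 6 source 0.9968
7 7 load 0.9984
8 8 source 0.9994
9 9 load 0.9997
10 10 source 0.9999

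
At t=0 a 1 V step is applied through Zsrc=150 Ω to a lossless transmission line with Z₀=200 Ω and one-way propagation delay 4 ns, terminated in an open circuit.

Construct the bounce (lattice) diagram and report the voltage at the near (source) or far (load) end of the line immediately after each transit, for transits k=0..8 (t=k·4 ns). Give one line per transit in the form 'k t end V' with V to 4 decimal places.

0 0 source 0.5714
1 4 load 1.1429
2 8 source 1.0612
3 12 load 0.9796
4 16 source 0.9913
5 20 load 1.0029
6 24 source 1.0012
7 28 load 0.9996
8 32 source 0.9998

Γ_L=1.000000, Γ_S=-0.142857; launch V₁=1·200/350=0.571429
k=0 src: V=0.5714
k=1 load: inc=0.571429, refl=0.571429·1.000000=0.5714; V=0.000000+0.571429+0.571429=1.1429
k=2 src: inc=0.571429, refl=0.571429·-0.142857=-0.0816; V=0.571429+0.571429+-0.081633=1.0612
k=3 load: inc=-0.081633, refl=-0.081633·1.000000=-0.0816; V=1.142857+-0.081633+-0.081633=0.9796
k=4 src: inc=-0.081633, refl=-0.081633·-0.142857=0.0117; V=1.061224+-0.081633+0.011662=0.9913
k=5 load: inc=0.011662, refl=0.011662·1.000000=0.0117; V=0.979592+0.011662+0.011662=1.0029
k=6 src: inc=0.011662, refl=0.011662·-0.142857=-0.0017; V=0.991254+0.011662+-0.001666=1.0012
k=7 load: inc=-0.001666, refl=-0.001666·1.000000=-0.0017; V=1.002915+-0.001666+-0.001666=0.9996
k=8 src: inc=-0.001666, refl=-0.001666·-0.142857=0.0002; V=1.001249+-0.001666+0.000238=0.9998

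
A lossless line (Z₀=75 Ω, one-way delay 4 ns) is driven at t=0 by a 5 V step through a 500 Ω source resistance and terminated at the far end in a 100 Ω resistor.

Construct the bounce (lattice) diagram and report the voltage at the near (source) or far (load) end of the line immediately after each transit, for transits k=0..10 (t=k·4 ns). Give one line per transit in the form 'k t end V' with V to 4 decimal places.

0 0 source 0.6522
1 4 load 0.7453
2 8 source 0.8142
3 12 load 0.8240
4 16 source 0.8313
5 20 load 0.8324
6 24 source 0.8331
7 28 load 0.8332
8 32 source 0.8333
9 36 load 0.8333
10 40 source 0.8333

Γ_L=0.142857, Γ_S=0.739130; launch V₁=5·75/575=0.652174
k=0 src: V=0.6522
k=1 load: inc=0.652174, refl=0.652174·0.142857=0.0932; V=0.000000+0.652174+0.093168=0.7453
k=2 src: inc=0.093168, refl=0.093168·0.739130=0.0689; V=0.652174+0.093168+0.068863=0.8142
k=3 load: inc=0.068863, refl=0.068863·0.142857=0.0098; V=0.745342+0.068863+0.009838=0.8240
k=4 src: inc=0.009838, refl=0.009838·0.739130=0.0073; V=0.814205+0.009838+0.007271=0.8313
k=5 load: inc=0.007271, refl=0.007271·0.142857=0.0010; V=0.824042+0.007271+0.001039=0.8324
k=6 src: inc=0.001039, refl=0.001039·0.739130=0.0008; V=0.831314+0.001039+0.000768=0.8331
k=7 load: inc=0.000768, refl=0.000768·0.142857=0.0001; V=0.832352+0.000768+0.000110=0.8332
k=8 src: inc=0.000110, refl=0.000110·0.739130=0.0001; V=0.833120+0.000110+0.000081=0.8333
k=9 load: inc=0.000081, refl=0.000081·0.142857=0.0000; V=0.833230+0.000081+0.000012=0.8333
k=10 src: inc=0.000012, refl=0.000012·0.739130=0.0000; V=0.833311+0.000012+0.000009=0.8333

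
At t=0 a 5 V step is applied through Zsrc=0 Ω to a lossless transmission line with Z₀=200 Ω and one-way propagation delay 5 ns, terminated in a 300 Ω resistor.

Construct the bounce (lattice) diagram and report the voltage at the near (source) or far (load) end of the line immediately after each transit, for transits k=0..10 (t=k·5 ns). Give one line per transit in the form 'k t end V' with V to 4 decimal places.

0 0 source 5.0000
1 5 load 6.0000
2 10 source 5.0000
3 15 load 4.8000
4 20 source 5.0000
5 25 load 5.0400
6 30 source 5.0000
7 35 load 4.9920
8 40 source 5.0000
9 45 load 5.0016
10 50 source 5.0000

Γ_L=0.200000, Γ_S=-1.000000; launch V₁=5·200/200=5.000000
k=0 src: V=5.0000
k=1 load: inc=5.000000, refl=5.000000·0.200000=1.0000; V=0.000000+5.000000+1.000000=6.0000
k=2 src: inc=1.000000, refl=1.000000·-1.000000=-1.0000; V=5.000000+1.000000+-1.000000=5.0000
k=3 load: inc=-1.000000, refl=-1.000000·0.200000=-0.2000; V=6.000000+-1.000000+-0.200000=4.8000
k=4 src: inc=-0.200000, refl=-0.200000·-1.000000=0.2000; V=5.000000+-0.200000+0.200000=5.0000
k=5 load: inc=0.200000, refl=0.200000·0.200000=0.0400; V=4.800000+0.200000+0.040000=5.0400
k=6 src: inc=0.040000, refl=0.040000·-1.000000=-0.0400; V=5.000000+0.040000+-0.040000=5.0000
k=7 load: inc=-0.040000, refl=-0.040000·0.200000=-0.0080; V=5.040000+-0.040000+-0.008000=4.9920
k=8 src: inc=-0.008000, refl=-0.008000·-1.000000=0.0080; V=5.000000+-0.008000+0.008000=5.0000
k=9 load: inc=0.008000, refl=0.008000·0.200000=0.0016; V=4.992000+0.008000+0.001600=5.0016
k=10 src: inc=0.001600, refl=0.001600·-1.000000=-0.0016; V=5.000000+0.001600+-0.001600=5.0000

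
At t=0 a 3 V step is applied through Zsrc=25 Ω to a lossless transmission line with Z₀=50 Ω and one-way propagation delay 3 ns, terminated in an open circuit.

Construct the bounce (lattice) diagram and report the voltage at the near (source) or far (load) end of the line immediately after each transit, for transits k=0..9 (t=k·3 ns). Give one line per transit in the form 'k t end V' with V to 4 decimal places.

0 0 source 2.0000
1 3 load 4.0000
2 6 source 3.3333
3 9 load 2.6667
4 12 source 2.8889
5 15 load 3.1111
6 18 source 3.0370
7 21 load 2.9630
8 24 source 2.9877
9 27 load 3.0123

Γ_L=1.000000, Γ_S=-0.333333; launch V₁=3·50/75=2.000000
k=0 src: V=2.0000
k=1 load: inc=2.000000, refl=2.000000·1.000000=2.0000; V=0.000000+2.000000+2.000000=4.0000
k=2 src: inc=2.000000, refl=2.000000·-0.333333=-0.6667; V=2.000000+2.000000+-0.666667=3.3333
k=3 load: inc=-0.666667, refl=-0.666667·1.000000=-0.6667; V=4.000000+-0.666667+-0.666667=2.6667
k=4 src: inc=-0.666667, refl=-0.666667·-0.333333=0.2222; V=3.333333+-0.666667+0.222222=2.8889
k=5 load: inc=0.222222, refl=0.222222·1.000000=0.2222; V=2.666667+0.222222+0.222222=3.1111
k=6 src: inc=0.222222, refl=0.222222·-0.333333=-0.0741; V=2.888889+0.222222+-0.074074=3.0370
k=7 load: inc=-0.074074, refl=-0.074074·1.000000=-0.0741; V=3.111111+-0.074074+-0.074074=2.9630
k=8 src: inc=-0.074074, refl=-0.074074·-0.333333=0.0247; V=3.037037+-0.074074+0.024691=2.9877
k=9 load: inc=0.024691, refl=0.024691·1.000000=0.0247; V=2.962963+0.024691+0.024691=3.0123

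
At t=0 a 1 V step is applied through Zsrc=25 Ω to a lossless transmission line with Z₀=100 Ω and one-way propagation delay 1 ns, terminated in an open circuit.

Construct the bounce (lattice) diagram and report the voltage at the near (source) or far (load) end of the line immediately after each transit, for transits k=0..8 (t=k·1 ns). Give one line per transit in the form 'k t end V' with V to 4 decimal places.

Γ_L=1.000000, Γ_S=-0.600000; launch V₁=1·100/125=0.800000
k=0 src: V=0.8000
k=1 load: inc=0.800000, refl=0.800000·1.000000=0.8000; V=0.000000+0.800000+0.800000=1.6000
k=2 src: inc=0.800000, refl=0.800000·-0.600000=-0.4800; V=0.800000+0.800000+-0.480000=1.1200
k=3 load: inc=-0.480000, refl=-0.480000·1.000000=-0.4800; V=1.600000+-0.480000+-0.480000=0.6400
k=4 src: inc=-0.480000, refl=-0.480000·-0.600000=0.2880; V=1.120000+-0.480000+0.288000=0.9280
k=5 load: inc=0.288000, refl=0.288000·1.000000=0.2880; V=0.640000+0.288000+0.288000=1.2160
k=6 src: inc=0.288000, refl=0.288000·-0.600000=-0.1728; V=0.928000+0.288000+-0.172800=1.0432
k=7 load: inc=-0.172800, refl=-0.172800·1.000000=-0.1728; V=1.216000+-0.172800+-0.172800=0.8704
k=8 src: inc=-0.172800, refl=-0.172800·-0.600000=0.1037; V=1.043200+-0.172800+0.103680=0.9741

0 0 source 0.8000
1 1 load 1.6000
2 2 source 1.1200
3 3 load 0.6400
4 4 source 0.9280
5 5 load 1.2160
6 6 source 1.0432
7 7 load 0.8704
8 8 source 0.9741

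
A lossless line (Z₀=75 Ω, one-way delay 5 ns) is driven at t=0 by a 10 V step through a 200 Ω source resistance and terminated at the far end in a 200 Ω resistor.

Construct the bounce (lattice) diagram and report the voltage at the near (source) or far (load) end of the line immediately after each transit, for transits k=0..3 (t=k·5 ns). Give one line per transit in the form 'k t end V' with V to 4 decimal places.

0 0 source 2.7273
1 5 load 3.9669
2 10 source 4.5304
3 15 load 4.7866

Γ_L=0.454545, Γ_S=0.454545; launch V₁=10·75/275=2.727273
k=0 src: V=2.7273
k=1 load: inc=2.727273, refl=2.727273·0.454545=1.2397; V=0.000000+2.727273+1.239669=3.9669
k=2 src: inc=1.239669, refl=1.239669·0.454545=0.5635; V=2.727273+1.239669+0.563486=4.5304
k=3 load: inc=0.563486, refl=0.563486·0.454545=0.2561; V=3.966942+0.563486+0.256130=4.7866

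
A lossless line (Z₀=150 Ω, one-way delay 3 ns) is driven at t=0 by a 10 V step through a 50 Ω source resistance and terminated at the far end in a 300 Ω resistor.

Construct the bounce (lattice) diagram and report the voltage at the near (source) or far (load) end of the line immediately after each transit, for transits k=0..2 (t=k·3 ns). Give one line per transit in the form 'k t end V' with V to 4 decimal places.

Γ_L=0.333333, Γ_S=-0.500000; launch V₁=10·150/200=7.500000
k=0 src: V=7.5000
k=1 load: inc=7.500000, refl=7.500000·0.333333=2.5000; V=0.000000+7.500000+2.500000=10.0000
k=2 src: inc=2.500000, refl=2.500000·-0.500000=-1.2500; V=7.500000+2.500000+-1.250000=8.7500

0 0 source 7.5000
1 3 load 10.0000
2 6 source 8.7500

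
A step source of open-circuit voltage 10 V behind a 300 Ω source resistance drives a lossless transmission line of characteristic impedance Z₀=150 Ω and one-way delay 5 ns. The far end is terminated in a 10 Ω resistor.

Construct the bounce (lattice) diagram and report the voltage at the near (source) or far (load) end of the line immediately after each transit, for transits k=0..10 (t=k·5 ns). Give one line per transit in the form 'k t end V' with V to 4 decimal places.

Γ_L=-0.875000, Γ_S=0.333333; launch V₁=10·150/450=3.333333
k=0 src: V=3.3333
k=1 load: inc=3.333333, refl=3.333333·-0.875000=-2.9167; V=0.000000+3.333333+-2.916667=0.4167
k=2 src: inc=-2.916667, refl=-2.916667·0.333333=-0.9722; V=3.333333+-2.916667+-0.972222=-0.5556
k=3 load: inc=-0.972222, refl=-0.972222·-0.875000=0.8507; V=0.416667+-0.972222+0.850694=0.2951
k=4 src: inc=0.850694, refl=0.850694·0.333333=0.2836; V=-0.555556+0.850694+0.283565=0.5787
k=5 load: inc=0.283565, refl=0.283565·-0.875000=-0.2481; V=0.295139+0.283565+-0.248119=0.3306
k=6 src: inc=-0.248119, refl=-0.248119·0.333333=-0.0827; V=0.578704+-0.248119+-0.082706=0.2479
k=7 load: inc=-0.082706, refl=-0.082706·-0.875000=0.0724; V=0.330584+-0.082706+0.072368=0.3202
k=8 src: inc=0.072368, refl=0.072368·0.333333=0.0241; V=0.247878+0.072368+0.024123=0.3444
k=9 load: inc=0.024123, refl=0.024123·-0.875000=-0.0211; V=0.320246+0.024123+-0.021107=0.3233
k=10 src: inc=-0.021107, refl=-0.021107·0.333333=-0.0070; V=0.344369+-0.021107+-0.007036=0.3162

0 0 source 3.3333
1 5 load 0.4167
2 10 source -0.5556
3 15 load 0.2951
4 20 source 0.5787
5 25 load 0.3306
6 30 source 0.2479
7 35 load 0.3202
8 40 source 0.3444
9 45 load 0.3233
10 50 source 0.3162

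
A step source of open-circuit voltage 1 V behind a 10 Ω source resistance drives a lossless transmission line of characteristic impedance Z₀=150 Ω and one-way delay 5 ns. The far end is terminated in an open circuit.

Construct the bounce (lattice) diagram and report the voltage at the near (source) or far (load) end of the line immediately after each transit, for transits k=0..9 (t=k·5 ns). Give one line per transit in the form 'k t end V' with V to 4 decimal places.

Γ_L=1.000000, Γ_S=-0.875000; launch V₁=1·150/160=0.937500
k=0 src: V=0.9375
k=1 load: inc=0.937500, refl=0.937500·1.000000=0.9375; V=0.000000+0.937500+0.937500=1.8750
k=2 src: inc=0.937500, refl=0.937500·-0.875000=-0.8203; V=0.937500+0.937500+-0.820312=1.0547
k=3 load: inc=-0.820312, refl=-0.820312·1.000000=-0.8203; V=1.875000+-0.820312+-0.820312=0.2344
k=4 src: inc=-0.820312, refl=-0.820312·-0.875000=0.7178; V=1.054688+-0.820312+0.717773=0.9521
k=5 load: inc=0.717773, refl=0.717773·1.000000=0.7178; V=0.234375+0.717773+0.717773=1.6699
k=6 src: inc=0.717773, refl=0.717773·-0.875000=-0.6281; V=0.952148+0.717773+-0.628052=1.0419
k=7 load: inc=-0.628052, refl=-0.628052·1.000000=-0.6281; V=1.669922+-0.628052+-0.628052=0.4138
k=8 src: inc=-0.628052, refl=-0.628052·-0.875000=0.5495; V=1.041870+-0.628052+0.549545=0.9634
k=9 load: inc=0.549545, refl=0.549545·1.000000=0.5495; V=0.413818+0.549545+0.549545=1.5129

0 0 source 0.9375
1 5 load 1.8750
2 10 source 1.0547
3 15 load 0.2344
4 20 source 0.9521
5 25 load 1.6699
6 30 source 1.0419
7 35 load 0.4138
8 40 source 0.9634
9 45 load 1.5129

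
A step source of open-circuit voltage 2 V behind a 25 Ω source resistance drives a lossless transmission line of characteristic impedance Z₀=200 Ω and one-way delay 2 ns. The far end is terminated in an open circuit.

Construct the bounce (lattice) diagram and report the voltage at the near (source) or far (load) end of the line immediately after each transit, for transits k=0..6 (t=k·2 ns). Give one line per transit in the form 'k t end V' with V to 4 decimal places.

0 0 source 1.7778
1 2 load 3.5556
2 4 source 2.1728
3 6 load 0.7901
4 8 source 1.8656
5 10 load 2.9410
6 12 source 2.1046

Γ_L=1.000000, Γ_S=-0.777778; launch V₁=2·200/225=1.777778
k=0 src: V=1.7778
k=1 load: inc=1.777778, refl=1.777778·1.000000=1.7778; V=0.000000+1.777778+1.777778=3.5556
k=2 src: inc=1.777778, refl=1.777778·-0.777778=-1.3827; V=1.777778+1.777778+-1.382716=2.1728
k=3 load: inc=-1.382716, refl=-1.382716·1.000000=-1.3827; V=3.555556+-1.382716+-1.382716=0.7901
k=4 src: inc=-1.382716, refl=-1.382716·-0.777778=1.0754; V=2.172840+-1.382716+1.075446=1.8656
k=5 load: inc=1.075446, refl=1.075446·1.000000=1.0754; V=0.790123+1.075446+1.075446=2.9410
k=6 src: inc=1.075446, refl=1.075446·-0.777778=-0.8365; V=1.865569+1.075446+-0.836458=2.1046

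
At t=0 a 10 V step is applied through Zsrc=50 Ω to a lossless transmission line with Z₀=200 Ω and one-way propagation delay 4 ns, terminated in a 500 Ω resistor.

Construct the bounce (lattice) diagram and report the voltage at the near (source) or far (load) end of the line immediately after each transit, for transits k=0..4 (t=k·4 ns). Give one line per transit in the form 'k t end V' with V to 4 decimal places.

0 0 source 8.0000
1 4 load 11.4286
2 8 source 9.3714
3 12 load 8.4898
4 16 source 9.0188

Γ_L=0.428571, Γ_S=-0.600000; launch V₁=10·200/250=8.000000
k=0 src: V=8.0000
k=1 load: inc=8.000000, refl=8.000000·0.428571=3.4286; V=0.000000+8.000000+3.428571=11.4286
k=2 src: inc=3.428571, refl=3.428571·-0.600000=-2.0571; V=8.000000+3.428571+-2.057143=9.3714
k=3 load: inc=-2.057143, refl=-2.057143·0.428571=-0.8816; V=11.428571+-2.057143+-0.881633=8.4898
k=4 src: inc=-0.881633, refl=-0.881633·-0.600000=0.5290; V=9.371429+-0.881633+0.528980=9.0188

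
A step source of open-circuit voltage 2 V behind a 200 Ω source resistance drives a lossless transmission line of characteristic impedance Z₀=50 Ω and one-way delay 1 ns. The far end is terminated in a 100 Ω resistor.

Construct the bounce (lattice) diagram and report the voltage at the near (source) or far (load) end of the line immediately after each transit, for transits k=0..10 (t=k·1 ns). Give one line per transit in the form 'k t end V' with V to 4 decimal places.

Γ_L=0.333333, Γ_S=0.600000; launch V₁=2·50/250=0.400000
k=0 src: V=0.4000
k=1 load: inc=0.400000, refl=0.400000·0.333333=0.1333; V=0.000000+0.400000+0.133333=0.5333
k=2 src: inc=0.133333, refl=0.133333·0.600000=0.0800; V=0.400000+0.133333+0.080000=0.6133
k=3 load: inc=0.080000, refl=0.080000·0.333333=0.0267; V=0.533333+0.080000+0.026667=0.6400
k=4 src: inc=0.026667, refl=0.026667·0.600000=0.0160; V=0.613333+0.026667+0.016000=0.6560
k=5 load: inc=0.016000, refl=0.016000·0.333333=0.0053; V=0.640000+0.016000+0.005333=0.6613
k=6 src: inc=0.005333, refl=0.005333·0.600000=0.0032; V=0.656000+0.005333+0.003200=0.6645
k=7 load: inc=0.003200, refl=0.003200·0.333333=0.0011; V=0.661333+0.003200+0.001067=0.6656
k=8 src: inc=0.001067, refl=0.001067·0.600000=0.0006; V=0.664533+0.001067+0.000640=0.6662
k=9 load: inc=0.000640, refl=0.000640·0.333333=0.0002; V=0.665600+0.000640+0.000213=0.6665
k=10 src: inc=0.000213, refl=0.000213·0.600000=0.0001; V=0.666240+0.000213+0.000128=0.6666

0 0 source 0.4000
1 1 load 0.5333
2 2 source 0.6133
3 3 load 0.6400
4 4 source 0.6560
5 5 load 0.6613
6 6 source 0.6645
7 7 load 0.6656
8 8 source 0.6662
9 9 load 0.6665
10 10 source 0.6666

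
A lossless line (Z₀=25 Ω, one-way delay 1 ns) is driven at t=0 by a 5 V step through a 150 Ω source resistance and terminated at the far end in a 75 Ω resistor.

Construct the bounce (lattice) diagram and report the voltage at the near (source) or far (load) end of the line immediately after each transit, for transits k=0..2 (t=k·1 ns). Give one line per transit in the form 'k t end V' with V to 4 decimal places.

0 0 source 0.7143
1 1 load 1.0714
2 2 source 1.3265

Γ_L=0.500000, Γ_S=0.714286; launch V₁=5·25/175=0.714286
k=0 src: V=0.7143
k=1 load: inc=0.714286, refl=0.714286·0.500000=0.3571; V=0.000000+0.714286+0.357143=1.0714
k=2 src: inc=0.357143, refl=0.357143·0.714286=0.2551; V=0.714286+0.357143+0.255102=1.3265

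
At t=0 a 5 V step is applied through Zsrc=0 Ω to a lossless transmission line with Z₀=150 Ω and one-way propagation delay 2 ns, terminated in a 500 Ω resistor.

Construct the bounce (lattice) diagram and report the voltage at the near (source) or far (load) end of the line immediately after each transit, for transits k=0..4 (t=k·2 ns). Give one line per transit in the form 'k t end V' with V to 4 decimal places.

0 0 source 5.0000
1 2 load 7.6923
2 4 source 5.0000
3 6 load 3.5503
4 8 source 5.0000

Γ_L=0.538462, Γ_S=-1.000000; launch V₁=5·150/150=5.000000
k=0 src: V=5.0000
k=1 load: inc=5.000000, refl=5.000000·0.538462=2.6923; V=0.000000+5.000000+2.692308=7.6923
k=2 src: inc=2.692308, refl=2.692308·-1.000000=-2.6923; V=5.000000+2.692308+-2.692308=5.0000
k=3 load: inc=-2.692308, refl=-2.692308·0.538462=-1.4497; V=7.692308+-2.692308+-1.449704=3.5503
k=4 src: inc=-1.449704, refl=-1.449704·-1.000000=1.4497; V=5.000000+-1.449704+1.449704=5.0000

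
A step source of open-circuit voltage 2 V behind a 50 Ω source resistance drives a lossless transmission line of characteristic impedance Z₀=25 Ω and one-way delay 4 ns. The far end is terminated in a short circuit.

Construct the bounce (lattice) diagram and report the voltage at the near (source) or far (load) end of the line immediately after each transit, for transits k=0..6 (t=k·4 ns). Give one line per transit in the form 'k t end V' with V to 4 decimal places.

0 0 source 0.6667
1 4 load 0.0000
2 8 source -0.2222
3 12 load 0.0000
4 16 source 0.0741
5 20 load 0.0000
6 24 source -0.0247

Γ_L=-1.000000, Γ_S=0.333333; launch V₁=2·25/75=0.666667
k=0 src: V=0.6667
k=1 load: inc=0.666667, refl=0.666667·-1.000000=-0.6667; V=0.000000+0.666667+-0.666667=0.0000
k=2 src: inc=-0.666667, refl=-0.666667·0.333333=-0.2222; V=0.666667+-0.666667+-0.222222=-0.2222
k=3 load: inc=-0.222222, refl=-0.222222·-1.000000=0.2222; V=0.000000+-0.222222+0.222222=0.0000
k=4 src: inc=0.222222, refl=0.222222·0.333333=0.0741; V=-0.222222+0.222222+0.074074=0.0741
k=5 load: inc=0.074074, refl=0.074074·-1.000000=-0.0741; V=0.000000+0.074074+-0.074074=0.0000
k=6 src: inc=-0.074074, refl=-0.074074·0.333333=-0.0247; V=0.074074+-0.074074+-0.024691=-0.0247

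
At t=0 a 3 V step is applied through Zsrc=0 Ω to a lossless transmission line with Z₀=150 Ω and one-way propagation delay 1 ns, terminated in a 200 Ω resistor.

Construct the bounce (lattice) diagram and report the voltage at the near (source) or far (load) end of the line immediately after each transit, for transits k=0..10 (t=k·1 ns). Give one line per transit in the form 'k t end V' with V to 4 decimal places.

Γ_L=0.142857, Γ_S=-1.000000; launch V₁=3·150/150=3.000000
k=0 src: V=3.0000
k=1 load: inc=3.000000, refl=3.000000·0.142857=0.4286; V=0.000000+3.000000+0.428571=3.4286
k=2 src: inc=0.428571, refl=0.428571·-1.000000=-0.4286; V=3.000000+0.428571+-0.428571=3.0000
k=3 load: inc=-0.428571, refl=-0.428571·0.142857=-0.0612; V=3.428571+-0.428571+-0.061224=2.9388
k=4 src: inc=-0.061224, refl=-0.061224·-1.000000=0.0612; V=3.000000+-0.061224+0.061224=3.0000
k=5 load: inc=0.061224, refl=0.061224·0.142857=0.0087; V=2.938776+0.061224+0.008746=3.0087
k=6 src: inc=0.008746, refl=0.008746·-1.000000=-0.0087; V=3.000000+0.008746+-0.008746=3.0000
k=7 load: inc=-0.008746, refl=-0.008746·0.142857=-0.0012; V=3.008746+-0.008746+-0.001249=2.9988
k=8 src: inc=-0.001249, refl=-0.001249·-1.000000=0.0012; V=3.000000+-0.001249+0.001249=3.0000
k=9 load: inc=0.001249, refl=0.001249·0.142857=0.0002; V=2.998751+0.001249+0.000178=3.0002
k=10 src: inc=0.000178, refl=0.000178·-1.000000=-0.0002; V=3.000000+0.000178+-0.000178=3.0000

0 0 source 3.0000
1 1 load 3.4286
2 2 source 3.0000
3 3 load 2.9388
4 4 source 3.0000
5 5 load 3.0087
6 6 source 3.0000
7 7 load 2.9988
8 8 source 3.0000
9 9 load 3.0002
10 10 source 3.0000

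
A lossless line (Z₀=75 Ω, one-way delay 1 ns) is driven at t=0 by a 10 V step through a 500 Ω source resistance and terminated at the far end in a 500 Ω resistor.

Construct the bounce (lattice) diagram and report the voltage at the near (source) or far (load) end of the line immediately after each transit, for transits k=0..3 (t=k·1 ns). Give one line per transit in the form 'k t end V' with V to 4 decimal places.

Γ_L=0.739130, Γ_S=0.739130; launch V₁=10·75/575=1.304348
k=0 src: V=1.3043
k=1 load: inc=1.304348, refl=1.304348·0.739130=0.9641; V=0.000000+1.304348+0.964083=2.2684
k=2 src: inc=0.964083, refl=0.964083·0.739130=0.7126; V=1.304348+0.964083+0.712583=2.9810
k=3 load: inc=0.712583, refl=0.712583·0.739130=0.5267; V=2.268431+0.712583+0.526692=3.5077

0 0 source 1.3043
1 1 load 2.2684
2 2 source 2.9810
3 3 load 3.5077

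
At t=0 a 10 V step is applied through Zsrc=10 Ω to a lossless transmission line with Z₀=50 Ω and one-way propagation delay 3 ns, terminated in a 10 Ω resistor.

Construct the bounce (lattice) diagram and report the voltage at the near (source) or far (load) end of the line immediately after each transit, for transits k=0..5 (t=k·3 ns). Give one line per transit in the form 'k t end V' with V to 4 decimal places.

Γ_L=-0.666667, Γ_S=-0.666667; launch V₁=10·50/60=8.333333
k=0 src: V=8.3333
k=1 load: inc=8.333333, refl=8.333333·-0.666667=-5.5556; V=0.000000+8.333333+-5.555556=2.7778
k=2 src: inc=-5.555556, refl=-5.555556·-0.666667=3.7037; V=8.333333+-5.555556+3.703704=6.4815
k=3 load: inc=3.703704, refl=3.703704·-0.666667=-2.4691; V=2.777778+3.703704+-2.469136=4.0123
k=4 src: inc=-2.469136, refl=-2.469136·-0.666667=1.6461; V=6.481481+-2.469136+1.646091=5.6584
k=5 load: inc=1.646091, refl=1.646091·-0.666667=-1.0974; V=4.012346+1.646091+-1.097394=4.5610

0 0 source 8.3333
1 3 load 2.7778
2 6 source 6.4815
3 9 load 4.0123
4 12 source 5.6584
5 15 load 4.5610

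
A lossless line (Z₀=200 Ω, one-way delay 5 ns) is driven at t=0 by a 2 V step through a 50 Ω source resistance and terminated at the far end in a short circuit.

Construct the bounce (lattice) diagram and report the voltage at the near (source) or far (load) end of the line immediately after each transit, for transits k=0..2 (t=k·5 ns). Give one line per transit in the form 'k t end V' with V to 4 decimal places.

Γ_L=-1.000000, Γ_S=-0.600000; launch V₁=2·200/250=1.600000
k=0 src: V=1.6000
k=1 load: inc=1.600000, refl=1.600000·-1.000000=-1.6000; V=0.000000+1.600000+-1.600000=0.0000
k=2 src: inc=-1.600000, refl=-1.600000·-0.600000=0.9600; V=1.600000+-1.600000+0.960000=0.9600

0 0 source 1.6000
1 5 load 0.0000
2 10 source 0.9600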